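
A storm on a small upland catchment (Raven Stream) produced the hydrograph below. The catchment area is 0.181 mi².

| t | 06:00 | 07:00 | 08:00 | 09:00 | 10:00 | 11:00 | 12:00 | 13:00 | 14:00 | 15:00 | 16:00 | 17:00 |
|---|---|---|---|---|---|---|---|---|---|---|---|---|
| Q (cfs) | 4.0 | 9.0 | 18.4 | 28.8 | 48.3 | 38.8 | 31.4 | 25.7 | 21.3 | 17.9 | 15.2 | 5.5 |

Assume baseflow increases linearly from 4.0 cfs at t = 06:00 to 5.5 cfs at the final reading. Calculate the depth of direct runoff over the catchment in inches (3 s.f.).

Direct runoff: 0.00, 4.86, 14.13, 24.39, 43.75, 34.12, 26.58, 20.75, 16.21, 12.67, 9.84, 0.00 cfs; ΣQ_DR = 207.3 cfs.
V = ΣQ_DR · Δt = 207.3 × 3600 s = 7.463 × 10^5 ft³.
Over A = 0.181 mi², depth = V / A = 1.77 in.

d ≈ 1.77 in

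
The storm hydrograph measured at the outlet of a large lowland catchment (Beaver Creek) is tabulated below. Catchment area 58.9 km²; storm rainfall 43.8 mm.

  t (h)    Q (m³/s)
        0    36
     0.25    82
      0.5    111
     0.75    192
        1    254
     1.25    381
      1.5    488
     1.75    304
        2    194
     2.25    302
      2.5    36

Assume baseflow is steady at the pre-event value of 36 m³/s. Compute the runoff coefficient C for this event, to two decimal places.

C ≈ 0.69

ΣQ_DR = 1984 m³/s; V = ΣQ_DR·Δt = 1.786 × 10^6 m³.
Runoff depth d = V / A = 30.32 mm.
C = d / P = 30.32 / 43.8 = 0.69.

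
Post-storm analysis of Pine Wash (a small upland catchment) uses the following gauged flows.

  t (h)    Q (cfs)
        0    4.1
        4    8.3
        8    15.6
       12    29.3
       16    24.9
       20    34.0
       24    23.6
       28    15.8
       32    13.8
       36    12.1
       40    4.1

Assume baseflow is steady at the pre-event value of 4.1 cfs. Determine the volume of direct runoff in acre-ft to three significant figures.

V ≈ 46.4 acre-ft

Direct-runoff ordinates (Q − Q_b): 0.0, 4.2, 11.5, 25.2, 20.8, 29.9, 19.5, 11.7, 9.7, 8.0, 0.0 cfs.
ΣQ_DR = 140.5 cfs.
With Δt = 4 h = 14400 s, V = ΣQ_DR · Δt = 140.5 × 14400 = 2.02 × 10^6 ft³ = 46.4 acre-ft.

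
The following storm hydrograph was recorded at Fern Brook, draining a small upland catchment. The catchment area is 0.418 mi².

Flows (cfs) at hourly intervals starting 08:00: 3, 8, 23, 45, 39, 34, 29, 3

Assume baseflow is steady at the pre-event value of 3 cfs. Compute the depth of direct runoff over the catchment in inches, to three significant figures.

d ≈ 0.593 in

Direct runoff: 0.0, 5.0, 20.0, 42.0, 36.0, 31.0, 26.0, 0.0 cfs; ΣQ_DR = 160.0 cfs.
V = ΣQ_DR · Δt = 160.0 × 3600 s = 5.760 × 10^5 ft³.
Over A = 0.418 mi², depth = V / A = 0.593 in.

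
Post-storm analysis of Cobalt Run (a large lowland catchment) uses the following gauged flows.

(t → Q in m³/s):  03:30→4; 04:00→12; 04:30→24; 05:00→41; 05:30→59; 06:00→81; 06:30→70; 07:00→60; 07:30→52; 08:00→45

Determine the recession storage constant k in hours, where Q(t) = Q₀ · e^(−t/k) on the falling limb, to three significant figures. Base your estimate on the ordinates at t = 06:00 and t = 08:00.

k ≈ 3.40 h

On the falling limb, Q drops from 81 to 45 m³/s between t = 06:00 and t = 08:00 (Δt = 2 h).
k = −Δt / ln(Q₂/Q₁) = −2 / ln(45/81) = 3.40 h.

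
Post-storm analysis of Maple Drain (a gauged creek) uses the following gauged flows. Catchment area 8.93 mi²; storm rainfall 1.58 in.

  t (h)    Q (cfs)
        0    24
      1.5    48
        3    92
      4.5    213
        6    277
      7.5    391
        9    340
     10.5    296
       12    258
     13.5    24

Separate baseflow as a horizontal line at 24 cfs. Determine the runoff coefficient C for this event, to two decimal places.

ΣQ_DR = 1723 cfs; V = ΣQ_DR·Δt = 9.304 × 10^6 ft³.
Runoff depth d = V / A = 0.4485 in.
C = d / P = 0.4485 / 1.58 = 0.28.

C ≈ 0.28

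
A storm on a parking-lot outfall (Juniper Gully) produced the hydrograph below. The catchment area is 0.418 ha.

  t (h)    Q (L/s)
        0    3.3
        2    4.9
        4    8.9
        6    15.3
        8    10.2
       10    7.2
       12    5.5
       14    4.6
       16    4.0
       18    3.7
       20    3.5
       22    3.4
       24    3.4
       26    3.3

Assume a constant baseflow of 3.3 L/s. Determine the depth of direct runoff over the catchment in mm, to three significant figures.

d ≈ 60.3 mm

Direct runoff: 0.0, 1.6, 5.6, 12.0, 6.9, 3.9, 2.2, 1.3, 0.7, 0.4, 0.2, 0.1, 0.1, 0.0 L/s; ΣQ_DR = 35.00 L/s.
V = ΣQ_DR · Δt = 35.00 × 7200 s = 2.520 × 10^5 L.
Over A = 0.418 ha, depth = V / A = 60.3 mm.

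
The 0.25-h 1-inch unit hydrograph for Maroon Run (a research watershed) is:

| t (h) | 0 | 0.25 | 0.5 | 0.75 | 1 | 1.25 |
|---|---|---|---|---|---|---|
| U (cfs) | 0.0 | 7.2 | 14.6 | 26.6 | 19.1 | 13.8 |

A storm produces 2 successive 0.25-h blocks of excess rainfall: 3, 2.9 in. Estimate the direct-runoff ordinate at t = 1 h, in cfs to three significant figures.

By discrete convolution, Q_j = Σ (P_i / 1 in) · U_{j−i}.
At t = 1 h (j=4): Q = (3/1)·19.1 + (2.9/1)·26.6 = 134 cfs.

Q ≈ 134 cfs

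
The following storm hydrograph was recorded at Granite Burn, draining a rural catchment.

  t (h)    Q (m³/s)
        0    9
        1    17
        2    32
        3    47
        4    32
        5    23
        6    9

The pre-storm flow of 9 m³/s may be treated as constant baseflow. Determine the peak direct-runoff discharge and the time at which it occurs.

Q_p = 38.0 m³/s at t = 3 h

Subtracting baseflow gives direct-runoff ordinates: 0.0, 8.0, 23.0, 38.0, 23.0, 14.0, 0.0 m³/s.
The maximum is 38.0 m³/s, occurring at the reading for t = 3 h.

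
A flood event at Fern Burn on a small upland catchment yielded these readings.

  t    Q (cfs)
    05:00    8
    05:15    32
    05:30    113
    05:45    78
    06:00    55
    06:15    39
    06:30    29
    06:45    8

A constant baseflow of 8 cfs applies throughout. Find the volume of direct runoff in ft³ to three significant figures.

V ≈ 2.68 × 10^5 ft³

Direct-runoff ordinates (Q − Q_b): 0.0, 24.0, 105.0, 70.0, 47.0, 31.0, 21.0, 0.0 cfs.
ΣQ_DR = 298.0 cfs.
With Δt = 0.25 h = 900 s, V = ΣQ_DR · Δt = 298.0 × 900 = 2.68 × 10^5 ft³.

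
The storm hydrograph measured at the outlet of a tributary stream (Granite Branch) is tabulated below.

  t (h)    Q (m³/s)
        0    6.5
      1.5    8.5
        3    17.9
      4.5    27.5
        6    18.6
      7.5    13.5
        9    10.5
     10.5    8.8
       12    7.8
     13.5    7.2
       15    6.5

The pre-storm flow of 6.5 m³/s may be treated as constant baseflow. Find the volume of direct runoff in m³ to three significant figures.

Direct-runoff ordinates (Q − Q_b): 0.0, 2.0, 11.4, 21.0, 12.1, 7.0, 4.0, 2.3, 1.3, 0.7, 0.0 m³/s.
ΣQ_DR = 61.80 m³/s.
With Δt = 1.5 h = 5400 s, V = ΣQ_DR · Δt = 61.80 × 5400 = 3.34 × 10^5 m³.

V ≈ 3.34 × 10^5 m³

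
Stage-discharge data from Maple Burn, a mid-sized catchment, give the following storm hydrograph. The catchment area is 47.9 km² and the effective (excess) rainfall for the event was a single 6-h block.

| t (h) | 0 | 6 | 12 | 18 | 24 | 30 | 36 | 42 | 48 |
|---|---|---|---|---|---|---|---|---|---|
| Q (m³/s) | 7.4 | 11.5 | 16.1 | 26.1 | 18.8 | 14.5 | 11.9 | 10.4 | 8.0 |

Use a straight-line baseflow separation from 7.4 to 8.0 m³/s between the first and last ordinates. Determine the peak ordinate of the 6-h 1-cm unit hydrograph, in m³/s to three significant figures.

Direct runoff: 0.00, 4.03, 8.55, 18.48, 11.10, 6.72, 4.05, 2.48, 0.00 m³/s; ΣQ_DR = 55.40 m³/s, peak = 18.48 m³/s.
Runoff depth d = ΣQ_DR·Δt / A = 55.40 × 21600 / (47.9 km²) = 24.98 mm.
The 1-cm UH is the DRH scaled by (10 mm)/d, so U_p = 18.48 × 10/24.98 = 7.40 m³/s.

U_p ≈ 7.40 m³/s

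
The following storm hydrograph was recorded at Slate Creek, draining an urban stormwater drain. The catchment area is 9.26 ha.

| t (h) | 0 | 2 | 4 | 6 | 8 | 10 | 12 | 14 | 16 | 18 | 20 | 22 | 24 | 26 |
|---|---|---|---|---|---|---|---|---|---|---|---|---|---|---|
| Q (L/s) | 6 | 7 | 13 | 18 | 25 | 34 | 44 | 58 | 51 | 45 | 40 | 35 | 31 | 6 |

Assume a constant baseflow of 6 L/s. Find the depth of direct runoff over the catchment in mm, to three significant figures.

d ≈ 25.6 mm

Direct runoff: 0.0, 1.0, 7.0, 12.0, 19.0, 28.0, 38.0, 52.0, 45.0, 39.0, 34.0, 29.0, 25.0, 0.0 L/s; ΣQ_DR = 329.0 L/s.
V = ΣQ_DR · Δt = 329.0 × 7200 s = 2.369 × 10^6 L.
Over A = 9.26 ha, depth = V / A = 25.6 mm.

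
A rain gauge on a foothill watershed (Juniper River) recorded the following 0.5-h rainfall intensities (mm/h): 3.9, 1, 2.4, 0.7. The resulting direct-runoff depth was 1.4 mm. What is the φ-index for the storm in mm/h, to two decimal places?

Only the 2 blocks with intensity above φ contribute runoff: 3.9, 2.4 mm/h.
Σ(I−φ)·Δt = d  ⇒  (3.9+2.4 − 2φ)·0.5 = 1.4
φ = (6.300 − 1.4/0.5) / 2 = 1.75 mm/h.

φ ≈ 1.75 mm/h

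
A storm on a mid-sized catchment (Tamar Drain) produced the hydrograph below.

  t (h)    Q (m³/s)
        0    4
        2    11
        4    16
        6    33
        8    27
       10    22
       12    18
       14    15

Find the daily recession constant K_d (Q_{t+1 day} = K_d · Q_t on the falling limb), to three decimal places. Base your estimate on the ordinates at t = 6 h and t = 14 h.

K_d ≈ 0.094

Between t = 6 h and t = 14 h the flow falls from 33 to 15 m³/s over 4×2 h = 8 h.
Per-interval ratio K = (15/33)^(1/4) = 0.8211; K_d = K^(24/2) = 0.094.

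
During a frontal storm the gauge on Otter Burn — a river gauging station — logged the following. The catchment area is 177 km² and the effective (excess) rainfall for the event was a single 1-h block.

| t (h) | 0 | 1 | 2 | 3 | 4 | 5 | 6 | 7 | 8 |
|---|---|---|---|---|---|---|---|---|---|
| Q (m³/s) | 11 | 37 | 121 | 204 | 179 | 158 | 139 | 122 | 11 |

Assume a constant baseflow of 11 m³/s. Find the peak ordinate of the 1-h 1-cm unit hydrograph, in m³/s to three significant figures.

Direct runoff: 0.0, 26.0, 110.0, 193.0, 168.0, 147.0, 128.0, 111.0, 0.0 m³/s; ΣQ_DR = 883.0 m³/s, peak = 193.0 m³/s.
Runoff depth d = ΣQ_DR·Δt / A = 883.0 × 3600 / (177 km²) = 17.96 mm.
The 1-cm UH is the DRH scaled by (10 mm)/d, so U_p = 193.0 × 10/17.96 = 107 m³/s.

U_p ≈ 107 m³/s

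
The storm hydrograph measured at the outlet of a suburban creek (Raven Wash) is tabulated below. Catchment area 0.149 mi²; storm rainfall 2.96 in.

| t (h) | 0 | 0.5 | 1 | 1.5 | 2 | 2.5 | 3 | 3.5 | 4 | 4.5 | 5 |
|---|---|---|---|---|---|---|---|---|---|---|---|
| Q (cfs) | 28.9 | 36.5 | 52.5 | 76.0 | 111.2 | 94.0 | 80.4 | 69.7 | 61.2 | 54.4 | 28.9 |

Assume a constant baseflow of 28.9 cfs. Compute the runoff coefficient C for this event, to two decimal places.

ΣQ_DR = 375.8 cfs; V = ΣQ_DR·Δt = 6.764 × 10^5 ft³.
Runoff depth d = V / A = 1.954 in.
C = d / P = 1.954 / 2.96 = 0.66.

C ≈ 0.66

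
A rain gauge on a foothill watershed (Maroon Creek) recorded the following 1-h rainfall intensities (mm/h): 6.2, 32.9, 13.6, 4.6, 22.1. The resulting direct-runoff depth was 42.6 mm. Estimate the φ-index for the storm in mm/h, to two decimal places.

Only the 3 blocks with intensity above φ contribute runoff: 32.9, 13.6, 22.1 mm/h.
Σ(I−φ)·Δt = d  ⇒  (32.9+13.6+22.1 − 3φ)·1 = 42.6
φ = (68.60 − 42.6/1) / 3 = 8.67 mm/h.

φ ≈ 8.67 mm/h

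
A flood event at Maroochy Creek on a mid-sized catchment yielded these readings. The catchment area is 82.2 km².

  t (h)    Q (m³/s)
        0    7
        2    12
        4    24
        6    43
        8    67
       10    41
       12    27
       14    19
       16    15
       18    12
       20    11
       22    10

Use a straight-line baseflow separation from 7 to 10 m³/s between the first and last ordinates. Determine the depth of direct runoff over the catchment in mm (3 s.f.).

d ≈ 16.3 mm

Direct runoff: 0.00, 4.73, 16.45, 35.18, 58.91, 32.64, 18.36, 10.09, 5.82, 2.55, 1.27, 0.00 m³/s; ΣQ_DR = 186.0 m³/s.
V = ΣQ_DR · Δt = 186.0 × 7200 s = 1.339 × 10^6 m³.
Over A = 82.2 km², depth = V / A = 16.3 mm.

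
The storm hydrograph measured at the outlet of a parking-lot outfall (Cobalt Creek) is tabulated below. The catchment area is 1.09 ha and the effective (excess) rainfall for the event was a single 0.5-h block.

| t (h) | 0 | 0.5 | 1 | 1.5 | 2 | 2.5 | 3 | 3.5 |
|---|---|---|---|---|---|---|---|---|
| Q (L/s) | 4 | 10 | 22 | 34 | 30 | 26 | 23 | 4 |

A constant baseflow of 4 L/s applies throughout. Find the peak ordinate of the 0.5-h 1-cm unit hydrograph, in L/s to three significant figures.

Direct runoff: 0.0, 6.0, 18.0, 30.0, 26.0, 22.0, 19.0, 0.0 L/s; ΣQ_DR = 121.0 L/s, peak = 30.0 L/s.
Runoff depth d = ΣQ_DR·Δt / A = 121.0 × 1800 / (1.09 ha) = 19.98 mm.
The 1-cm UH is the DRH scaled by (10 mm)/d, so U_p = 30.0 × 10/19.98 = 15.0 L/s.

U_p ≈ 15.0 L/s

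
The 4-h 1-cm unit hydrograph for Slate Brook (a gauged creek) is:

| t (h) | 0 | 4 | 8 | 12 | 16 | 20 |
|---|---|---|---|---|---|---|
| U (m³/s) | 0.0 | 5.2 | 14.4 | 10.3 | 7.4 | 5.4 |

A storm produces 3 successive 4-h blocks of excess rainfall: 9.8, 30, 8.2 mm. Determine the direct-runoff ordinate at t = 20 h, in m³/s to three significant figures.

By discrete convolution, Q_j = Σ (P_i / 10 mm) · U_{j−i}.
At t = 20 h (j=5): Q = (9.8/10)·5.4 + (30/10)·7.4 + (8.2/10)·10.3 = 35.9 m³/s.

Q ≈ 35.9 m³/s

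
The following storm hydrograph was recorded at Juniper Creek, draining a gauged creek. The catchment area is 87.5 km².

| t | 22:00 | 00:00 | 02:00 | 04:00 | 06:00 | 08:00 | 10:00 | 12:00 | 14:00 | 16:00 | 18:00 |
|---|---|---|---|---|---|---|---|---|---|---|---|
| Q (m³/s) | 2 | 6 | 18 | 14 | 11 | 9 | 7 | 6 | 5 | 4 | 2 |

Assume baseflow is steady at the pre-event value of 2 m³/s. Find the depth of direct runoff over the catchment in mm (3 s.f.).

d ≈ 5.10 mm

Direct runoff: 0.0, 4.0, 16.0, 12.0, 9.0, 7.0, 5.0, 4.0, 3.0, 2.0, 0.0 m³/s; ΣQ_DR = 62.00 m³/s.
V = ΣQ_DR · Δt = 62.00 × 7200 s = 4.464 × 10^5 m³.
Over A = 87.5 km², depth = V / A = 5.10 mm.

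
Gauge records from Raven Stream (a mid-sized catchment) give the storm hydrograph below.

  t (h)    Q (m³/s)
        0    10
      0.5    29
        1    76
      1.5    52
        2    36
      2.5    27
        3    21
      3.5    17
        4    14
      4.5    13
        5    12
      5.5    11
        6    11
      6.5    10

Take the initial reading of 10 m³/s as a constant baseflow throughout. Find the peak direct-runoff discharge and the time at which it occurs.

Subtracting baseflow gives direct-runoff ordinates: 0.0, 19.0, 66.0, 42.0, 26.0, 17.0, 11.0, 7.0, 4.0, 3.0, 2.0, 1.0, 1.0, 0.0 m³/s.
The maximum is 66.0 m³/s, occurring at the reading for t = 1 h.

Q_p = 66.0 m³/s at t = 1 h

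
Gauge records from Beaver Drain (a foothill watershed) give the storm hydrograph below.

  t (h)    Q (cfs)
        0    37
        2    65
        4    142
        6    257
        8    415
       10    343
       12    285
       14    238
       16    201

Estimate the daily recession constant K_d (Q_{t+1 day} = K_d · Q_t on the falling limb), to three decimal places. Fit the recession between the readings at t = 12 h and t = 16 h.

Between t = 12 h and t = 16 h the flow falls from 285 to 201 cfs over 2×2 h = 4 h.
Per-interval ratio K = (201/285)^(1/2) = 0.8398; K_d = K^(24/2) = 0.123.

K_d ≈ 0.123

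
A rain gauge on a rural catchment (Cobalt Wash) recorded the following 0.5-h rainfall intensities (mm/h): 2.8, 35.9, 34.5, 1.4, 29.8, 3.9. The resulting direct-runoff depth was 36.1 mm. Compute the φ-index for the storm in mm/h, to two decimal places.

φ ≈ 9.33 mm/h

Only the 3 blocks with intensity above φ contribute runoff: 35.9, 34.5, 29.8 mm/h.
Σ(I−φ)·Δt = d  ⇒  (35.9+34.5+29.8 − 3φ)·0.5 = 36.1
φ = (100.2 − 36.1/0.5) / 3 = 9.33 mm/h.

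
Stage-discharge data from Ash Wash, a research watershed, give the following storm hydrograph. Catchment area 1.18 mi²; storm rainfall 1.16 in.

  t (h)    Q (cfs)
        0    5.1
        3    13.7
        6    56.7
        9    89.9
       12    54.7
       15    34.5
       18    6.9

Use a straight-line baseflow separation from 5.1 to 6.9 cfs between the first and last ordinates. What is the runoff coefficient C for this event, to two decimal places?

ΣQ_DR = 219.5 cfs; V = ΣQ_DR·Δt = 2.371 × 10^6 ft³.
Runoff depth d = V / A = 0.8647 in.
C = d / P = 0.8647 / 1.16 = 0.75.

C ≈ 0.75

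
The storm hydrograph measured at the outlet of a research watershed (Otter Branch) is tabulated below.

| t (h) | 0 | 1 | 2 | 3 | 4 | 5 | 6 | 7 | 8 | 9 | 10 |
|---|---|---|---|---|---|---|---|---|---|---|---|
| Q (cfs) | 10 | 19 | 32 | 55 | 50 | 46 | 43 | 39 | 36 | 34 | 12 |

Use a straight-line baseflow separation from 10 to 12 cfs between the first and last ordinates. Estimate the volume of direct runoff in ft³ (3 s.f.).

V ≈ 9.18 × 10^5 ft³

Direct-runoff ordinates (Q − Q_b): 0.00, 8.80, 21.60, 44.40, 39.20, 35.00, 31.80, 27.60, 24.40, 22.20, 0.00 cfs.
ΣQ_DR = 255.0 cfs.
With Δt = 1 h = 3600 s, V = ΣQ_DR · Δt = 255.0 × 3600 = 9.18 × 10^5 ft³.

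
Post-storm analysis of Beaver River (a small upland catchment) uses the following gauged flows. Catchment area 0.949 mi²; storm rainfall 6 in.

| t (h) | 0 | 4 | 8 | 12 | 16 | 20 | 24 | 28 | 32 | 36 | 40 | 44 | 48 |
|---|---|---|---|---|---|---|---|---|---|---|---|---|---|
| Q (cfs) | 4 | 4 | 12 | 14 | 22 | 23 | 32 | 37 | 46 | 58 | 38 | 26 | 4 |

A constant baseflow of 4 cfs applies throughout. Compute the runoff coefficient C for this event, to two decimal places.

ΣQ_DR = 268.0 cfs; V = ΣQ_DR·Δt = 3.859 × 10^6 ft³.
Runoff depth d = V / A = 1.750 in.
C = d / P = 1.750 / 6 = 0.29.

C ≈ 0.29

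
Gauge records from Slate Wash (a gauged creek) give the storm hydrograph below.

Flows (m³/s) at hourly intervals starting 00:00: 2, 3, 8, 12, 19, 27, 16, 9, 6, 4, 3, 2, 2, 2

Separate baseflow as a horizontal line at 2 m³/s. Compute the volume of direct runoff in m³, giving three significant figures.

V ≈ 3.13 × 10^5 m³

Direct-runoff ordinates (Q − Q_b): 0.0, 1.0, 6.0, 10.0, 17.0, 25.0, 14.0, 7.0, 4.0, 2.0, 1.0, 0.0, 0.0, 0.0 m³/s.
ΣQ_DR = 87.00 m³/s.
With Δt = 1 h = 3600 s, V = ΣQ_DR · Δt = 87.00 × 3600 = 3.13 × 10^5 m³.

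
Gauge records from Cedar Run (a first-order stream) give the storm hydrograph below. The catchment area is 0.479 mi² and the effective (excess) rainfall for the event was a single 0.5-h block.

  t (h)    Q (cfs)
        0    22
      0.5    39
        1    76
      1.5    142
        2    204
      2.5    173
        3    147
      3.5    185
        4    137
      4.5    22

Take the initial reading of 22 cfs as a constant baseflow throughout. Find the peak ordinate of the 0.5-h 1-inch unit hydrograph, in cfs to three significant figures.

U_p ≈ 121 cfs

Direct runoff: 0.0, 17.0, 54.0, 120.0, 182.0, 151.0, 125.0, 163.0, 115.0, 0.0 cfs; ΣQ_DR = 927.0 cfs, peak = 182.0 cfs.
Runoff depth d = ΣQ_DR·Δt / A = 927.0 × 1800 / (0.479 mi²) = 1.499 in.
The 1-inch UH is the DRH scaled by (1 in)/d, so U_p = 182.0 × 1/1.499 = 121 cfs.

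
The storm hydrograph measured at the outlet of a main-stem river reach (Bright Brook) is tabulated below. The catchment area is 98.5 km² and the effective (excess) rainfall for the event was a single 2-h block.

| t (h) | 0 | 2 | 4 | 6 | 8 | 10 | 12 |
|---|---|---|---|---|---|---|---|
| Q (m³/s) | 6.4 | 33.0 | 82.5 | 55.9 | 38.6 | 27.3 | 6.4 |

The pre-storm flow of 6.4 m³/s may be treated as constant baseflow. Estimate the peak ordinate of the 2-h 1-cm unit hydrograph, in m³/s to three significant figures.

U_p ≈ 50.7 m³/s

Direct runoff: 0.0, 26.6, 76.1, 49.5, 32.2, 20.9, 0.0 m³/s; ΣQ_DR = 205.3 m³/s, peak = 76.1 m³/s.
Runoff depth d = ΣQ_DR·Δt / A = 205.3 × 7200 / (98.5 km²) = 15.01 mm.
The 1-cm UH is the DRH scaled by (10 mm)/d, so U_p = 76.1 × 10/15.01 = 50.7 m³/s.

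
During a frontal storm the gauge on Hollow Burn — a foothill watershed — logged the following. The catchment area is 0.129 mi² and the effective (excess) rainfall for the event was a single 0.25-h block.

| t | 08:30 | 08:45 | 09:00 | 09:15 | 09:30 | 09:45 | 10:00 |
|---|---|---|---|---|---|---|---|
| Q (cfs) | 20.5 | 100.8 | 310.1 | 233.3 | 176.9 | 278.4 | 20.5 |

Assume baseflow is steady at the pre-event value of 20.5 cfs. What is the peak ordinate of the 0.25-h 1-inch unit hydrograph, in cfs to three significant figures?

U_p ≈ 96.7 cfs

Direct runoff: 0.0, 80.3, 289.6, 212.8, 156.4, 257.9, 0.0 cfs; ΣQ_DR = 997.0 cfs, peak = 289.6 cfs.
Runoff depth d = ΣQ_DR·Δt / A = 997.0 × 900 / (0.129 mi²) = 2.994 in.
The 1-inch UH is the DRH scaled by (1 in)/d, so U_p = 289.6 × 1/2.994 = 96.7 cfs.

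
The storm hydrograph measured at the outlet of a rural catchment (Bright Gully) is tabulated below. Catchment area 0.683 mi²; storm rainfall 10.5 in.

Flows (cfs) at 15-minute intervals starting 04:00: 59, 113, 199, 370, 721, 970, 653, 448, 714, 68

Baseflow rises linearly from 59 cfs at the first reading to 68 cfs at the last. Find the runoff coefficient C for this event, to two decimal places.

C ≈ 0.20

ΣQ_DR = 3680 cfs; V = ΣQ_DR·Δt = 3.312 × 10^6 ft³.
Runoff depth d = V / A = 2.087 in.
C = d / P = 2.087 / 10.5 = 0.20.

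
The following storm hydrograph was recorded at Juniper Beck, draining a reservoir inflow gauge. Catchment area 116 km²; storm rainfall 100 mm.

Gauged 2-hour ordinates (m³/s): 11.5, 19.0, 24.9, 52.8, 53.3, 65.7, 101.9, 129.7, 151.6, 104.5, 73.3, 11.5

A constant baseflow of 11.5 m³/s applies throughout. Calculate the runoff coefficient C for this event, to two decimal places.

ΣQ_DR = 661.7 m³/s; V = ΣQ_DR·Δt = 4.764 × 10^6 m³.
Runoff depth d = V / A = 41.07 mm.
C = d / P = 41.07 / 100 = 0.41.

C ≈ 0.41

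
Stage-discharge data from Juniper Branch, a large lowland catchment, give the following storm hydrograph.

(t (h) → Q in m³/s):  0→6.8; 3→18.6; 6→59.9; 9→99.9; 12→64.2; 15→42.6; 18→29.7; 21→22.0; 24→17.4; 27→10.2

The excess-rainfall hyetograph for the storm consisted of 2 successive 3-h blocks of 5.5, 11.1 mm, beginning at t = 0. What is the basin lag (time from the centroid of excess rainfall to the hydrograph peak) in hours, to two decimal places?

t_L ≈ 5.49 h

Centroid of excess rainfall: t_c = Σ P_i·t̄_i / ΣP_i = 3.5060 h (block centres at 1.5, 4.5 h).
Hydrograph peak occurs at t = 9 h, so basin lag t_L = 9 − 3.5060 = 5.49 h.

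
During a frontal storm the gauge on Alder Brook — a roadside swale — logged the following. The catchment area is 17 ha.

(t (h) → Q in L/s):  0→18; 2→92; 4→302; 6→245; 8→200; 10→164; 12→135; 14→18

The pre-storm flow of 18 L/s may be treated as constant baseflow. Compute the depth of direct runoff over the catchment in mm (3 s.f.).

Direct runoff: 0.0, 74.0, 284.0, 227.0, 182.0, 146.0, 117.0, 0.0 L/s; ΣQ_DR = 1030 L/s.
V = ΣQ_DR · Δt = 1030 × 7200 s = 7.416 × 10^6 L.
Over A = 17 ha, depth = V / A = 43.6 mm.

d ≈ 43.6 mm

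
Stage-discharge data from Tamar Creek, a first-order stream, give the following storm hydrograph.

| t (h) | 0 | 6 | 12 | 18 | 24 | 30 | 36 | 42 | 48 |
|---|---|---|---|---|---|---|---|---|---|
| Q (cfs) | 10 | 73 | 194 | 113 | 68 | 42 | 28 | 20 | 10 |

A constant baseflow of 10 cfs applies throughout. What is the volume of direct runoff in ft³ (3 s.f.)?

Direct-runoff ordinates (Q − Q_b): 0.0, 63.0, 184.0, 103.0, 58.0, 32.0, 18.0, 10.0, 0.0 cfs.
ΣQ_DR = 468.0 cfs.
With Δt = 6 h = 21600 s, V = ΣQ_DR · Δt = 468.0 × 21600 = 1.01 × 10^7 ft³.

V ≈ 1.01 × 10^7 ft³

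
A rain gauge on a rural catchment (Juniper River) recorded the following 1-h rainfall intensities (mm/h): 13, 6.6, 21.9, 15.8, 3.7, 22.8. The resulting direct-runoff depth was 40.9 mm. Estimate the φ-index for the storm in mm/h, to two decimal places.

φ ≈ 8.15 mm/h

Only the 4 blocks with intensity above φ contribute runoff: 13, 21.9, 15.8, 22.8 mm/h.
Σ(I−φ)·Δt = d  ⇒  (13+21.9+15.8+22.8 − 4φ)·1 = 40.9
φ = (73.50 − 40.9/1) / 4 = 8.15 mm/h.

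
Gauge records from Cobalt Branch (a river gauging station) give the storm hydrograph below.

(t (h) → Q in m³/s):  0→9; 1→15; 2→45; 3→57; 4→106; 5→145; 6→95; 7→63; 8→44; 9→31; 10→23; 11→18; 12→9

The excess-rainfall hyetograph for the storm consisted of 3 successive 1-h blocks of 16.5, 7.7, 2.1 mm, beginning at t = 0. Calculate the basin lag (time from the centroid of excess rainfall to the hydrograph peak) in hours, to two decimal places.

Centroid of excess rainfall: t_c = Σ P_i·t̄_i / ΣP_i = 0.9525 h (block centres at 0.5, 1.5, 2.5 h).
Hydrograph peak occurs at t = 5 h, so basin lag t_L = 5 − 0.9525 = 4.05 h.

t_L ≈ 4.05 h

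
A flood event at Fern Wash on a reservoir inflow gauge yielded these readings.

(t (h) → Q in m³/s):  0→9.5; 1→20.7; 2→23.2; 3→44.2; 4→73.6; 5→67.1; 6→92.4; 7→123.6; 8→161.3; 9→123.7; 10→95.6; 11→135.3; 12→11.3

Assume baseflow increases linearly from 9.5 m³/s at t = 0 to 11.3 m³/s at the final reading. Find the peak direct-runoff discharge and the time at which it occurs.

Subtracting baseflow gives direct-runoff ordinates: 0.00, 11.05, 13.40, 34.25, 63.50, 56.85, 82.00, 113.05, 150.60, 112.85, 84.60, 124.15, 0.00 m³/s.
The maximum is 150.60 m³/s, occurring at the reading for t = 8 h.

Q_p = 150.60 m³/s at t = 8 h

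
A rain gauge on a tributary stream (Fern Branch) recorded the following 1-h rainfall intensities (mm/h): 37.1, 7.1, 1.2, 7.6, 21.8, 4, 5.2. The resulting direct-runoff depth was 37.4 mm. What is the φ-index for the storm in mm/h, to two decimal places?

Only the 2 blocks with intensity above φ contribute runoff: 37.1, 21.8 mm/h.
Σ(I−φ)·Δt = d  ⇒  (37.1+21.8 − 2φ)·1 = 37.4
φ = (58.90 − 37.4/1) / 2 = 10.75 mm/h.

φ ≈ 10.75 mm/h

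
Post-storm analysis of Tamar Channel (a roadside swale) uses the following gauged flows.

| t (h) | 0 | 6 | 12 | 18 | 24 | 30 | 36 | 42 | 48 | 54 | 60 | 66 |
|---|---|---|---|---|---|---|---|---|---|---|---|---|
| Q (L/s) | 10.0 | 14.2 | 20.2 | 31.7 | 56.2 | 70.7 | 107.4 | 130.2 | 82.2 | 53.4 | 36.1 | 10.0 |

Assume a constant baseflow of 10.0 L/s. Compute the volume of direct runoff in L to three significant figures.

Direct-runoff ordinates (Q − Q_b): 0.0, 4.2, 10.2, 21.7, 46.2, 60.7, 97.4, 120.2, 72.2, 43.4, 26.1, 0.0 L/s.
ΣQ_DR = 502.3 L/s.
With Δt = 6 h = 21600 s, V = ΣQ_DR · Δt = 502.3 × 21600 = 1.08 × 10^7 L.

V ≈ 1.08 × 10^7 L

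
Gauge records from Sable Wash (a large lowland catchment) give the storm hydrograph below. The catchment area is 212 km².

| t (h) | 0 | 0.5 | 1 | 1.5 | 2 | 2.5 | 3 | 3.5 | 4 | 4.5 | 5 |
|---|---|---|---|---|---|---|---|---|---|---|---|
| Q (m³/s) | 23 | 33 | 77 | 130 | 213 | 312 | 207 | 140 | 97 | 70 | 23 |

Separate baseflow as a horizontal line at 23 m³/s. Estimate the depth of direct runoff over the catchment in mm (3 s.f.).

Direct runoff: 0.0, 10.0, 54.0, 107.0, 190.0, 289.0, 184.0, 117.0, 74.0, 47.0, 0.0 m³/s; ΣQ_DR = 1072 m³/s.
V = ΣQ_DR · Δt = 1072 × 1800 s = 1.930 × 10^6 m³.
Over A = 212 km², depth = V / A = 9.10 mm.

d ≈ 9.10 mm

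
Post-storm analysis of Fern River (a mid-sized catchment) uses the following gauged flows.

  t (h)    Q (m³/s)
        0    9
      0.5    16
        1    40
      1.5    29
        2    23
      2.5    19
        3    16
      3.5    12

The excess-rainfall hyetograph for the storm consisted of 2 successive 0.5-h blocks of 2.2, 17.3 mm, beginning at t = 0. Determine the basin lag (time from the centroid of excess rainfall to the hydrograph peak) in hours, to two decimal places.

Centroid of excess rainfall: t_c = Σ P_i·t̄_i / ΣP_i = 0.6936 h (block centres at 0.25, 0.75 h).
Hydrograph peak occurs at t = 1 h, so basin lag t_L = 1 − 0.6936 = 0.31 h.

t_L ≈ 0.31 h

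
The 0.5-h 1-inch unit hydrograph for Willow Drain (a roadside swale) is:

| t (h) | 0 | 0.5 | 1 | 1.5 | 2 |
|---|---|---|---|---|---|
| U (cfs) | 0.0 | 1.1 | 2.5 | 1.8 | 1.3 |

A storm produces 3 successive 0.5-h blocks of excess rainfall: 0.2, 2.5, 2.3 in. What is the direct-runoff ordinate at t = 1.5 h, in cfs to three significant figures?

By discrete convolution, Q_j = Σ (P_i / 1 in) · U_{j−i}.
At t = 1.5 h (j=3): Q = (0.2/1)·1.8 + (2.5/1)·2.5 + (2.3/1)·1.1 = 9.14 cfs.

Q ≈ 9.14 cfs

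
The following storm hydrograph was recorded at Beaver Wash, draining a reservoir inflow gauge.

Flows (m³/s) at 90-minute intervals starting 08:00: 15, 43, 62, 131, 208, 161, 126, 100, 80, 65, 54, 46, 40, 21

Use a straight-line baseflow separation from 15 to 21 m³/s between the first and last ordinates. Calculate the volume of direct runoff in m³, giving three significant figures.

Direct-runoff ordinates (Q − Q_b): 0.00, 27.54, 46.08, 114.62, 191.15, 143.69, 108.23, 81.77, 61.31, 45.85, 34.38, 25.92, 19.46, 0.00 m³/s.
ΣQ_DR = 900.0 m³/s.
With Δt = 1.5 h = 5400 s, V = ΣQ_DR · Δt = 900.0 × 5400 = 4.86 × 10^6 m³.

V ≈ 4.86 × 10^6 m³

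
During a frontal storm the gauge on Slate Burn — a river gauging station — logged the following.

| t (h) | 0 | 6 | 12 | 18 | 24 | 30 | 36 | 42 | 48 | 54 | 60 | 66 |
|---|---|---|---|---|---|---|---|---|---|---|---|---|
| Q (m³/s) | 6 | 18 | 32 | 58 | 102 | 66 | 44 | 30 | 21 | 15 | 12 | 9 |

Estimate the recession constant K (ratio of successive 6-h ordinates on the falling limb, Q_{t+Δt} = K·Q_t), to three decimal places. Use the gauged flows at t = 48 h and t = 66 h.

Using the recession-limb readings at t = 48 h and t = 66 h: Q falls from 21 to 9 m³/s over 3 intervals.
K = (Q₂/Q₁)^(1/3) = (9/21)^(1/3) = 0.754.

K ≈ 0.754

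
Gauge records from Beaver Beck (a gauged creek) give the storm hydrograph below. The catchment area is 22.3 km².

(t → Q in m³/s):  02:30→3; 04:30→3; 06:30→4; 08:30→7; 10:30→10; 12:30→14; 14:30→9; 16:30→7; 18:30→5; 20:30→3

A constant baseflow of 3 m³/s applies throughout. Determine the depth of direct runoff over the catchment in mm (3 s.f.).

d ≈ 11.3 mm

Direct runoff: 0.0, 0.0, 1.0, 4.0, 7.0, 11.0, 6.0, 4.0, 2.0, 0.0 m³/s; ΣQ_DR = 35.00 m³/s.
V = ΣQ_DR · Δt = 35.00 × 7200 s = 2.520 × 10^5 m³.
Over A = 22.3 km², depth = V / A = 11.3 mm.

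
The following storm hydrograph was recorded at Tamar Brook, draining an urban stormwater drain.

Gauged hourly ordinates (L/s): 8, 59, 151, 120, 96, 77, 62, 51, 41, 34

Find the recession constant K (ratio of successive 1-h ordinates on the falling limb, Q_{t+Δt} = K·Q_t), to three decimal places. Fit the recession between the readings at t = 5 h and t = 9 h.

K ≈ 0.815

Using the recession-limb readings at t = 5 h and t = 9 h: Q falls from 77 to 34 L/s over 4 intervals.
K = (Q₂/Q₁)^(1/4) = (34/77)^(1/4) = 0.815.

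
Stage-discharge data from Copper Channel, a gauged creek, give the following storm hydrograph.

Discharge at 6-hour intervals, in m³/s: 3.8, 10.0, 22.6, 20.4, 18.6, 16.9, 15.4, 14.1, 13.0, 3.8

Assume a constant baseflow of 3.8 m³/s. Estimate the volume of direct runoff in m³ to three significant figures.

V ≈ 2.17 × 10^6 m³

Direct-runoff ordinates (Q − Q_b): 0.0, 6.2, 18.8, 16.6, 14.8, 13.1, 11.6, 10.3, 9.2, 0.0 m³/s.
ΣQ_DR = 100.6 m³/s.
With Δt = 6 h = 21600 s, V = ΣQ_DR · Δt = 100.6 × 21600 = 2.17 × 10^6 m³.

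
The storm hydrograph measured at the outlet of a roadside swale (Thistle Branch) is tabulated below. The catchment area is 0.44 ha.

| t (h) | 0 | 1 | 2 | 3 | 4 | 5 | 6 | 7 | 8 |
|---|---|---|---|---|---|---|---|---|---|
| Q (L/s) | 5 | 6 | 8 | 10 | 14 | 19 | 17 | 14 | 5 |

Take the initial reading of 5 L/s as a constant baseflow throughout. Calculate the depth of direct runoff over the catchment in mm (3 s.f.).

d ≈ 43.4 mm

Direct runoff: 0.0, 1.0, 3.0, 5.0, 9.0, 14.0, 12.0, 9.0, 0.0 L/s; ΣQ_DR = 53.00 L/s.
V = ΣQ_DR · Δt = 53.00 × 3600 s = 1.908 × 10^5 L.
Over A = 0.44 ha, depth = V / A = 43.4 mm.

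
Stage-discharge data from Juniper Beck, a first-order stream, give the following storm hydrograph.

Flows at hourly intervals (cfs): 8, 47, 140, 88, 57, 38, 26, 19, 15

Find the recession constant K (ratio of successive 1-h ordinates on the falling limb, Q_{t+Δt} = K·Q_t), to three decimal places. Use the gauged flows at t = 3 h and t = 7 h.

K ≈ 0.682

Using the recession-limb readings at t = 3 h and t = 7 h: Q falls from 88 to 19 cfs over 4 intervals.
K = (Q₂/Q₁)^(1/4) = (19/88)^(1/4) = 0.682.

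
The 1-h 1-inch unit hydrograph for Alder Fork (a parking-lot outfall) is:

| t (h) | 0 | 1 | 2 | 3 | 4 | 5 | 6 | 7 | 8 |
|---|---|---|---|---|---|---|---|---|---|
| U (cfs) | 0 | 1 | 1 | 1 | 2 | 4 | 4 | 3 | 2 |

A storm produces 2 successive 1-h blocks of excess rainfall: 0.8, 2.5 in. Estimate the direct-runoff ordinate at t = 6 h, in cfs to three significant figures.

Q ≈ 13.2 cfs

By discrete convolution, Q_j = Σ (P_i / 1 in) · U_{j−i}.
At t = 6 h (j=6): Q = (0.8/1)·4 + (2.5/1)·4 = 13.2 cfs.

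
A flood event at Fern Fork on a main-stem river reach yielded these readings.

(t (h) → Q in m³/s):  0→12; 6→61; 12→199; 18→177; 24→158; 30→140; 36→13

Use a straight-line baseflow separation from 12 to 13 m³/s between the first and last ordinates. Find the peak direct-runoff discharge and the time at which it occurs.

Q_p = 186.67 m³/s at t = 12 h

Subtracting baseflow gives direct-runoff ordinates: 0.00, 48.83, 186.67, 164.50, 145.33, 127.17, 0.00 m³/s.
The maximum is 186.67 m³/s, occurring at the reading for t = 12 h.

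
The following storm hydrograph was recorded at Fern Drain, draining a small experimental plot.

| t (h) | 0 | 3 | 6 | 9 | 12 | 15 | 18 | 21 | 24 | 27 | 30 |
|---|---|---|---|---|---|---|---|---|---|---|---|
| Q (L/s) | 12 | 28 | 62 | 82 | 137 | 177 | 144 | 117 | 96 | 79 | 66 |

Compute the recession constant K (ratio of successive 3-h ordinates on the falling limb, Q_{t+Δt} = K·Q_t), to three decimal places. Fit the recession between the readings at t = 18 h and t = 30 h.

K ≈ 0.823

Using the recession-limb readings at t = 18 h and t = 30 h: Q falls from 144 to 66 L/s over 4 intervals.
K = (Q₂/Q₁)^(1/4) = (66/144)^(1/4) = 0.823.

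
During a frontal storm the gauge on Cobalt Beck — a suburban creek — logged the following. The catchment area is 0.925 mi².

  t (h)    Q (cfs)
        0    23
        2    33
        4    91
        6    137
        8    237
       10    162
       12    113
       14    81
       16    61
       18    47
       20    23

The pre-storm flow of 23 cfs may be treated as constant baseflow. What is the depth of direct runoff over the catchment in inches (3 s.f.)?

d ≈ 2.53 in

Direct runoff: 0.0, 10.0, 68.0, 114.0, 214.0, 139.0, 90.0, 58.0, 38.0, 24.0, 0.0 cfs; ΣQ_DR = 755.0 cfs.
V = ΣQ_DR · Δt = 755.0 × 7200 s = 5.436 × 10^6 ft³.
Over A = 0.925 mi², depth = V / A = 2.53 in.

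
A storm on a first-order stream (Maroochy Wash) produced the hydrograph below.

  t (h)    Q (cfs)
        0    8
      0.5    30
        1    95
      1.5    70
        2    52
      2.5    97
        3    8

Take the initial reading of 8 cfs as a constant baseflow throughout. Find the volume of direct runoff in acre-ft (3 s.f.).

Direct-runoff ordinates (Q − Q_b): 0.0, 22.0, 87.0, 62.0, 44.0, 89.0, 0.0 cfs.
ΣQ_DR = 304.0 cfs.
With Δt = 0.5 h = 1800 s, V = ΣQ_DR · Δt = 304.0 × 1800 = 5.47 × 10^5 ft³ = 12.6 acre-ft.

V ≈ 12.6 acre-ft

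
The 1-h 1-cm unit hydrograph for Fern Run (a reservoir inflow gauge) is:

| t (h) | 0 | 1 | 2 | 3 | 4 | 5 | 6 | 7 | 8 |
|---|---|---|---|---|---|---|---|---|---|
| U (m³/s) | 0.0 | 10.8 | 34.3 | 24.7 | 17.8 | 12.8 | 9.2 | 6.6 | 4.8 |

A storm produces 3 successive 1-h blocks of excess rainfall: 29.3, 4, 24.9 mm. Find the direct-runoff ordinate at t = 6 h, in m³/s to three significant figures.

By discrete convolution, Q_j = Σ (P_i / 10 mm) · U_{j−i}.
At t = 6 h (j=6): Q = (29.3/10)·9.2 + (4/10)·12.8 + (24.9/10)·17.8 = 76.4 m³/s.

Q ≈ 76.4 m³/s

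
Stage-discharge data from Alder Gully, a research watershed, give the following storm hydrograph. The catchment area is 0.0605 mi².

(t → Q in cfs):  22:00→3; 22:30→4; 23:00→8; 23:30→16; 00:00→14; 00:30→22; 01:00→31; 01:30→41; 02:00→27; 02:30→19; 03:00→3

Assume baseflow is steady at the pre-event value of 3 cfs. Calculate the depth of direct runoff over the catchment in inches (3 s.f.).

d ≈ 1.99 in

Direct runoff: 0.0, 1.0, 5.0, 13.0, 11.0, 19.0, 28.0, 38.0, 24.0, 16.0, 0.0 cfs; ΣQ_DR = 155.0 cfs.
V = ΣQ_DR · Δt = 155.0 × 1800 s = 2.790 × 10^5 ft³.
Over A = 0.0605 mi², depth = V / A = 1.99 in.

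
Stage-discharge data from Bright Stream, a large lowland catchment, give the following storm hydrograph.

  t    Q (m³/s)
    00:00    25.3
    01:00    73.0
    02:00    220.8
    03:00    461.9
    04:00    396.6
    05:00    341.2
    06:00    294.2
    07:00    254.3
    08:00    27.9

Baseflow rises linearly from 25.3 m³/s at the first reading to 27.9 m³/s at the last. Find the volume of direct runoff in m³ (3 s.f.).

Direct-runoff ordinates (Q − Q_b): 0.00, 47.38, 194.85, 435.62, 370.00, 314.27, 266.95, 226.72, 0.00 m³/s.
ΣQ_DR = 1856 m³/s.
With Δt = 1 h = 3600 s, V = ΣQ_DR · Δt = 1856 × 3600 = 6.68 × 10^6 m³.

V ≈ 6.68 × 10^6 m³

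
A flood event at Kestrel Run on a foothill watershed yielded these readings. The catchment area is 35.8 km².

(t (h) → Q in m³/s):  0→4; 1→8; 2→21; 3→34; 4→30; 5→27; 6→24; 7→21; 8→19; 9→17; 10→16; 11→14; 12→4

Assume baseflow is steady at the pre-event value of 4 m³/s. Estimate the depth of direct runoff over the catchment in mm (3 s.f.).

d ≈ 18.8 mm

Direct runoff: 0.0, 4.0, 17.0, 30.0, 26.0, 23.0, 20.0, 17.0, 15.0, 13.0, 12.0, 10.0, 0.0 m³/s; ΣQ_DR = 187.0 m³/s.
V = ΣQ_DR · Δt = 187.0 × 3600 s = 6.732 × 10^5 m³.
Over A = 35.8 km², depth = V / A = 18.8 mm.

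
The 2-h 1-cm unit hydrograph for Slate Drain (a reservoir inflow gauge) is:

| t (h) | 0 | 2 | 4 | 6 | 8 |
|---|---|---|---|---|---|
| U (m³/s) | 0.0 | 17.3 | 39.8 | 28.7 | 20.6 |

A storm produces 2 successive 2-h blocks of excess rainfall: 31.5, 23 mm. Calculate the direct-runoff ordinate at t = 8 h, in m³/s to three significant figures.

Q ≈ 131 m³/s

By discrete convolution, Q_j = Σ (P_i / 10 mm) · U_{j−i}.
At t = 8 h (j=4): Q = (31.5/10)·20.6 + (23/10)·28.7 = 131 m³/s.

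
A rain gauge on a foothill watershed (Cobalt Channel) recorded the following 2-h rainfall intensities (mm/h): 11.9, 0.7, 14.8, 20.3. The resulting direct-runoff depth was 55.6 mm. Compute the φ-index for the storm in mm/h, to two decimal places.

φ ≈ 6.40 mm/h

Only the 3 blocks with intensity above φ contribute runoff: 11.9, 14.8, 20.3 mm/h.
Σ(I−φ)·Δt = d  ⇒  (11.9+14.8+20.3 − 3φ)·2 = 55.6
φ = (47.00 − 55.6/2) / 3 = 6.40 mm/h.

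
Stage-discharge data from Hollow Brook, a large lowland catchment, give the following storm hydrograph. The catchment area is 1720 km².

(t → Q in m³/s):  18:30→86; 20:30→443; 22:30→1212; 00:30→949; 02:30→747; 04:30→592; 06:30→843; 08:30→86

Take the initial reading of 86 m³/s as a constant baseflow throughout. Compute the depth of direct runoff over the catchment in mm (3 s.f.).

Direct runoff: 0.0, 357.0, 1126.0, 863.0, 661.0, 506.0, 757.0, 0.0 m³/s; ΣQ_DR = 4270 m³/s.
V = ΣQ_DR · Δt = 4270 × 7200 s = 3.074 × 10^7 m³.
Over A = 1720 km², depth = V / A = 17.9 mm.

d ≈ 17.9 mm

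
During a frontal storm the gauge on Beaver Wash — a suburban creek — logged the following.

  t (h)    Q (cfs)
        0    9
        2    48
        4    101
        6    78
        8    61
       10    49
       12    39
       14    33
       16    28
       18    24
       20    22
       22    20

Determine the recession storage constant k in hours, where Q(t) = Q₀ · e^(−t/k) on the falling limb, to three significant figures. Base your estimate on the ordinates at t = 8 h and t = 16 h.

On the falling limb, Q drops from 61 to 28 cfs between t = 8 h and t = 16 h (Δt = 8 h).
k = −Δt / ln(Q₂/Q₁) = −8 / ln(28/61) = 10.3 h.

k ≈ 10.3 h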